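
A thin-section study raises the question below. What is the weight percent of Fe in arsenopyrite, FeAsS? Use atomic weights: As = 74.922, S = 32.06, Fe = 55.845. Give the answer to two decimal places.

34.30 wt%

Formula mass = 1*55.845 + 1*74.922 + 1*32.06 = 162.827 g/mol, of which 55.845 g is Fe.
So Fe makes up 55.845/162.827 = 0.3430 of the mass, i.e. 34.30%.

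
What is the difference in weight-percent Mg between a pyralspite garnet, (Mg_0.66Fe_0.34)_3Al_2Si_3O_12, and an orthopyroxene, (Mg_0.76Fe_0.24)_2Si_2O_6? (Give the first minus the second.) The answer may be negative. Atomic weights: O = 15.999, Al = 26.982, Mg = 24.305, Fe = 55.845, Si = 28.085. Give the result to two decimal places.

-6.05 percentage points

First mineral: 48.124 g Mg in 435.293 g formula = 11.06 wt% Mg.
Second mineral: 36.944 g Mg in 215.913 g formula = 17.11 wt% Mg.
11.06% − 17.11% gives a difference of -6.05 percentage points.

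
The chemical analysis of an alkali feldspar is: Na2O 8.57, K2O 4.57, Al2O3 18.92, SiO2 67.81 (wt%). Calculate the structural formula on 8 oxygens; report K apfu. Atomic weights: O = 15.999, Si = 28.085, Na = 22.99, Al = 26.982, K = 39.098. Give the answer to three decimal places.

0.259 K apfu

8.57 wt% Na2O ÷ 61.979 g/mol = 0.13827 mol, giving 0.27654 Na and 0.13827 O.
4.57 wt% K2O ÷ 94.195 g/mol = 0.04852 mol, giving 0.09704 K and 0.04852 O.
18.92 wt% Al2O3 ÷ 101.961 g/mol = 0.18556 mol, giving 0.37112 Al and 0.55668 O.
67.81 wt% SiO2 ÷ 60.083 g/mol = 1.12861 mol, giving 1.12861 Si and 2.25722 O.
Oxygen sums to 3.00069; scaling by 8/3.00069 = 2.66605 puts the formula on 8 O.
K: 0.09704 × 2.66605 = 0.259 atoms per formula unit.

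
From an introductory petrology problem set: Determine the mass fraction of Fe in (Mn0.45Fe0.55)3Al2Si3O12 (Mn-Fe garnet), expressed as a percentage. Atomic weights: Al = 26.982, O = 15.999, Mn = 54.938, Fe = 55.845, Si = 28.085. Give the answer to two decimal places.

18.56 weight percent

M((Mn0.45Fe0.55)3Al2Si3O12) = 496.518 g/mol.
Fe contributes 1.65 × 55.845 = 92.144 g per mole.
92.144/496.518 = 0.1856 → 18.56%.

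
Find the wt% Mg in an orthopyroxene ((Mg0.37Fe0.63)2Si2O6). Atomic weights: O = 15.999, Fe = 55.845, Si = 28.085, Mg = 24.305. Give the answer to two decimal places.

Formula mass = 0.74×24.305 + 1.26×55.845 + 2×28.085 + 6×15.999 = 240.514 g/mol, of which 17.986 g is Mg.
So Mg makes up 17.986/240.514 = 0.0748 of the mass, i.e. 7.48%.

7.48 mass %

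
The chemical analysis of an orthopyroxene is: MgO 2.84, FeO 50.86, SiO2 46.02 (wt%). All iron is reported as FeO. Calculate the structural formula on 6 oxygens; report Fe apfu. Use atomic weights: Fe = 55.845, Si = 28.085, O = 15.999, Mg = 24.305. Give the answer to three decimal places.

MgO: 2.84/40.304 = 0.07046 mol → 0.07046 mol Mg, 0.07046 mol O.
FeO: 50.86/71.844 = 0.70792 mol → 0.70792 mol Fe, 0.70792 mol O.
SiO2: 46.02/60.083 = 0.76594 mol → 0.76594 mol Si, 1.53188 mol O.
Total oxygen = 2.31026 mol. Normalization factor = 6/2.31026 = 2.59711.
Fe per 6 O = 0.70792 × 2.59711 = 1.839.

1.839 Fe apfu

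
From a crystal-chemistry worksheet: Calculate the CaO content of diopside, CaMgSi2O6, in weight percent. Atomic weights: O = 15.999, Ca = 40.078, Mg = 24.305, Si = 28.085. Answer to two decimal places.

25.90 wt%

M(CaMgSi2O6) = 216.547 g/mol; M(CaO) = 56.077 g/mol.
Moles CaO per formula unit = 1 Ca ÷ 1 = 1.0000.
CaO fraction = (1.0000 × 56.077) / 216.547 = 56.077/216.547 = 0.2590.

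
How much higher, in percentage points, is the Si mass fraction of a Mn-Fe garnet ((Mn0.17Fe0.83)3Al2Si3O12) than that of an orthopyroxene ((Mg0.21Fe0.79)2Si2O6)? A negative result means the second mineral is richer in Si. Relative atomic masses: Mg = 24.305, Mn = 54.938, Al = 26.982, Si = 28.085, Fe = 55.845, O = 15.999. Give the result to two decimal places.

Si in (Mn0.17Fe0.83)3Al2Si3O12: molar mass 497.279 g/mol; 3×28.085 = 84.255 g → 16.94 wt%.
Si in (Mg0.21Fe0.79)2Si2O6: molar mass 250.607 g/mol; 2×28.085 = 56.170 g → 22.41 wt%.
Difference = 16.94 − 22.41 = -5.47 percentage points.

-5.47 percentage points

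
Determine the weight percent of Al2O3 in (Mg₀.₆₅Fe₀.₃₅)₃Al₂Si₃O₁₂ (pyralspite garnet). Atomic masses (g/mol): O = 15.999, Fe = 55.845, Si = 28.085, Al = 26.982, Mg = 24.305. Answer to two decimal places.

Molar mass of (Mg₀.₆₅Fe₀.₃₅)₃Al₂Si₃O₁₂ = 1.95*24.305 + 1.05*55.845 + 2*26.982 + 3*28.085 + 12*15.999 = 436.239 g/mol.
Each formula unit contains 2 Al, equivalent to 2/2 = 1.0000 mol Al2O3.
M(Al2O3) = 2×26.982 + 3×15.999 = 101.961 g/mol.
Mass of Al2O3 per formula unit = 1.0000 × 101.961 = 101.961 g.
Al2O3 wt% = 101.961 / 436.239 × 100 = 23.37%.

23.37 wt%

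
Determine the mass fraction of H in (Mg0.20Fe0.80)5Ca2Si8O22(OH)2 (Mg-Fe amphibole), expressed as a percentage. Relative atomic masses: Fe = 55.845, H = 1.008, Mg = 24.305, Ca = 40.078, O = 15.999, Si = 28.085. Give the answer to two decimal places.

0.21 mass %

Formula mass = 1·24.305 + 4·55.845 + 2·40.078 + 8·28.085 + 24·15.999 + 2·1.008 = 938.513 g/mol, of which 2.016 g is H.
So H makes up 2.016/938.513 = 0.0021 of the mass, i.e. 0.21%.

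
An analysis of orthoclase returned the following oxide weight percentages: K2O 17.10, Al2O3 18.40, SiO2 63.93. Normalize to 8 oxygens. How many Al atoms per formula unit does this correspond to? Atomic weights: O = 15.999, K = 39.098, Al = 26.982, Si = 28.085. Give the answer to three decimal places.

1.013 Al apfu

17.10 wt% K2O ÷ 94.195 g/mol = 0.18154 mol, giving 0.36308 K and 0.18154 O.
18.40 wt% Al2O3 ÷ 101.961 g/mol = 0.18046 mol, giving 0.36092 Al and 0.54138 O.
63.93 wt% SiO2 ÷ 60.083 g/mol = 1.06403 mol, giving 1.06403 Si and 2.12806 O.
Oxygen sums to 2.85098; scaling by 8/2.85098 = 2.80605 puts the formula on 8 O.
Al: 0.36092 × 2.80605 = 1.013 atoms per formula unit.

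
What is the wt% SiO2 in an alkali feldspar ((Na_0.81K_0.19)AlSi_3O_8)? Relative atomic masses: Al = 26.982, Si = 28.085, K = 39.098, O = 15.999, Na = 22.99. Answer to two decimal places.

M((Na_0.81K_0.19)AlSi_3O_8) = 265.280 g/mol; M(SiO2) = 60.083 g/mol.
Moles SiO2 per formula unit = 3 Si ÷ 1 = 3.0000.
SiO2 fraction = (3.0000 × 60.083) / 265.280 = 180.249/265.280 = 0.6795.

67.95 wt%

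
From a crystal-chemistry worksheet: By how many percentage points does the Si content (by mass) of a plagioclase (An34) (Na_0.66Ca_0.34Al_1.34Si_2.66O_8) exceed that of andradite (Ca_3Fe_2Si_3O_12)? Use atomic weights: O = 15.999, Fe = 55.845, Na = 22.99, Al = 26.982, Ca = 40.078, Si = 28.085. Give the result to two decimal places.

11.33 percentage points

M(Na_0.66Ca_0.34Al_1.34Si_2.66O_8) = 267.654 g/mol, so wt% Si = 74.706/267.654 × 100 = 27.91%.
M(Ca_3Fe_2Si_3O_12) = 508.167 g/mol, so wt% Si = 84.255/508.167 × 100 = 16.58%.
27.91 − 16.58 = 11.33 pp.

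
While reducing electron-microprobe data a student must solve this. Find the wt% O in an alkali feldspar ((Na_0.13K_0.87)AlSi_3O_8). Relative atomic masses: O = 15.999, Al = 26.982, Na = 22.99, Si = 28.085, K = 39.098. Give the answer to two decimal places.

46.33 wt%

Molar mass of (Na_0.13K_0.87)AlSi_3O_8: 0.13·22.99 + 0.87·39.098 + 1·26.982 + 3·28.085 + 8·15.999 = 276.233 g/mol.
Mass of O per formula unit: 8 × 15.999 = 127.992 g.
Weight fraction O = 127.992 / 276.233 = 0.4633.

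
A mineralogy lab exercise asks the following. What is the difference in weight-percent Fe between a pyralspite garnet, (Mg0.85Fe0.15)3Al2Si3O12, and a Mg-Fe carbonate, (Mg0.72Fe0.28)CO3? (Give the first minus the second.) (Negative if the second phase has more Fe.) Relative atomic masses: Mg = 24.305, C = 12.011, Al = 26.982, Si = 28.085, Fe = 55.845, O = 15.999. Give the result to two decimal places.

-10.77 percentage points

Fe in (Mg0.85Fe0.15)3Al2Si3O12: molar mass 417.315 g/mol; 0.45×55.845 = 25.130 g → 6.02 wt%.
Fe in (Mg0.72Fe0.28)CO3: molar mass 93.144 g/mol; 0.28×55.845 = 15.637 g → 16.79 wt%.
Difference = 6.02 − 16.79 = -10.77 percentage points.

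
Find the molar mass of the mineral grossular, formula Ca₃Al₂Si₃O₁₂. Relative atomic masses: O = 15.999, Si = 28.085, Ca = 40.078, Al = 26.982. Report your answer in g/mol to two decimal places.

The formula mass is the sum 3*40.078 + 2*26.982 + 3*28.085 + 12*15.999.

450.44 g/mol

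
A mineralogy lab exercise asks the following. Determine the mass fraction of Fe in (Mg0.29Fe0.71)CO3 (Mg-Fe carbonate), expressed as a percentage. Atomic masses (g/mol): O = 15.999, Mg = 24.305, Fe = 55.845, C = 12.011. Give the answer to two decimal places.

Molar mass of (Mg0.29Fe0.71)CO3: 0.29×24.305 + 0.71×55.845 + 1×12.011 + 3×15.999 = 106.706 g/mol.
Mass of Fe per formula unit: 0.71 × 55.845 = 39.650 g.
Weight fraction Fe = 39.650 / 106.706 = 0.3716.

37.16 weight percent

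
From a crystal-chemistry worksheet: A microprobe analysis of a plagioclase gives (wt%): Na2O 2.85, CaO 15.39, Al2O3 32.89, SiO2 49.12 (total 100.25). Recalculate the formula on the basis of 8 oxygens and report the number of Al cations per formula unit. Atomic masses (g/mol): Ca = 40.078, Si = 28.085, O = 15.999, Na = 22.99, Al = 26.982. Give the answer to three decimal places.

Na2O (M=61.979): mol = 0.04598; Na = 0.09196, O = 0.04598.
CaO (M=56.077): mol = 0.27444; Ca = 0.27444, O = 0.27444.
Al2O3 (M=101.961): mol = 0.32257; Al = 0.64514, O = 0.96771.
SiO2 (M=60.083): mol = 0.81754; Si = 0.81754, O = 1.63508.
ΣO = 2.92321; factor = 8/ΣO = 2.73672.
Al apfu = 0.64514 × 2.73672 = 1.766.

1.766 Al apfu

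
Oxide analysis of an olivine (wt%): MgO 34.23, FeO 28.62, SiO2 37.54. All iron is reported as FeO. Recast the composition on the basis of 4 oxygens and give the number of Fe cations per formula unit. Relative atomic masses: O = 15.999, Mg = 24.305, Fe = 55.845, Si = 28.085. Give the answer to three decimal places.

0.638 Fe apfu

34.23 wt% MgO ÷ 40.304 g/mol = 0.84930 mol, giving 0.84930 Mg and 0.84930 O.
28.62 wt% FeO ÷ 71.844 g/mol = 0.39836 mol, giving 0.39836 Fe and 0.39836 O.
37.54 wt% SiO2 ÷ 60.083 g/mol = 0.62480 mol, giving 0.62480 Si and 1.24960 O.
Oxygen sums to 2.49726; scaling by 4/2.49726 = 1.60176 puts the formula on 4 O.
Fe: 0.39836 × 1.60176 = 0.638 atoms per formula unit.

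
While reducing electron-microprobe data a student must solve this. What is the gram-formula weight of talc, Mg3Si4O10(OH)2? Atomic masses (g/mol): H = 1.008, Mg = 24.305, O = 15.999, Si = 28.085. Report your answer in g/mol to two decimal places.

379.26 g/mol

M = 3*24.305 + 4*28.085 + 12*15.999 + 2*1.008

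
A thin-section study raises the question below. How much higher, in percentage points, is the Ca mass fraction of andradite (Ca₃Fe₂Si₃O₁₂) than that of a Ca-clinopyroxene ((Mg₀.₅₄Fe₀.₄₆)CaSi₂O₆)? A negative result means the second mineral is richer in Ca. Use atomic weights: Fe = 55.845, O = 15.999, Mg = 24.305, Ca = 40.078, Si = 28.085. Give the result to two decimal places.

First mineral: 120.234 g Ca in 508.167 g formula = 23.66 wt% Ca.
Second mineral: 40.078 g Ca in 231.055 g formula = 17.35 wt% Ca.
23.66% − 17.35% gives a difference of 6.31 percentage points.

6.31 percentage points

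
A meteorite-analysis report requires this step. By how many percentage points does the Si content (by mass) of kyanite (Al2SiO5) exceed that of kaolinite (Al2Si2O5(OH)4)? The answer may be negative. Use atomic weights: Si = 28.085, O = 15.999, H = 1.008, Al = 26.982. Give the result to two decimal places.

-4.43 percentage points

Si in Al2SiO5: molar mass 162.044 g/mol; 1×28.085 = 28.085 g → 17.33 wt%.
Si in Al2Si2O5(OH)4: molar mass 258.157 g/mol; 2×28.085 = 56.170 g → 21.76 wt%.
Difference = 17.33 − 21.76 = -4.43 percentage points.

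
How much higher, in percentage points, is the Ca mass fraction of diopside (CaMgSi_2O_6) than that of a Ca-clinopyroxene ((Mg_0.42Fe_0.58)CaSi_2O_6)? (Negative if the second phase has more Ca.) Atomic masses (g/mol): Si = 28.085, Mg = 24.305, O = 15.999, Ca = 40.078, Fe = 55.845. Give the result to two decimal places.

1.44 percentage points

First mineral: 40.078 g Ca in 216.547 g formula = 18.51 wt% Ca.
Second mineral: 40.078 g Ca in 234.840 g formula = 17.07 wt% Ca.
18.51% − 17.07% gives a difference of 1.44 percentage points.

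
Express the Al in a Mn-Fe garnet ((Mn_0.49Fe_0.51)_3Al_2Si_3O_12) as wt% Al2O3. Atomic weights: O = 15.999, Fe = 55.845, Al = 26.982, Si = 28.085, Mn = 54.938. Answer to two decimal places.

20.54 wt%

Molar mass of (Mn_0.49Fe_0.51)_3Al_2Si_3O_12 = 1.47×54.938 + 1.53×55.845 + 2×26.982 + 3×28.085 + 12×15.999 = 496.409 g/mol.
Each formula unit contains 2 Al, equivalent to 2/2 = 1.0000 mol Al2O3.
M(Al2O3) = 2×26.982 + 3×15.999 = 101.961 g/mol.
Mass of Al2O3 per formula unit = 1.0000 × 101.961 = 101.961 g.
Al2O3 wt% = 101.961 / 496.409 × 100 = 20.54%.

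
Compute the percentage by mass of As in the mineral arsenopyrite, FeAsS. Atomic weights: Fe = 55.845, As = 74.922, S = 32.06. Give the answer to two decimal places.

M(FeAsS) = 162.827 g/mol.
As contributes 1 × 74.922 = 74.922 g per mole.
74.922/162.827 = 0.4601 → 46.01%.

46.01 mass %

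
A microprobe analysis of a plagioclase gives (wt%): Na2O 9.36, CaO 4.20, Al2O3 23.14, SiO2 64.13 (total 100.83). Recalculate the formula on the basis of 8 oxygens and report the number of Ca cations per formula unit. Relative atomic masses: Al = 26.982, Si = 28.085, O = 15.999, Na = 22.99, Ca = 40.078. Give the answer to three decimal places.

Na2O (M=61.979): mol = 0.15102; Na = 0.30204, O = 0.15102.
CaO (M=56.077): mol = 0.07490; Ca = 0.07490, O = 0.07490.
Al2O3 (M=101.961): mol = 0.22695; Al = 0.45390, O = 0.68085.
SiO2 (M=60.083): mol = 1.06736; Si = 1.06736, O = 2.13472.
ΣO = 3.04149; factor = 8/ΣO = 2.63029.
Ca apfu = 0.07490 × 2.63029 = 0.197.

0.197 Ca apfu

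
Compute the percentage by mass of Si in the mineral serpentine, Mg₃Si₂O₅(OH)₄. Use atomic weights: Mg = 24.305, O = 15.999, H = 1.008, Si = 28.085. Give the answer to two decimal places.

20.27 wt%

Molar mass of Mg₃Si₂O₅(OH)₄: 3·24.305 + 2·28.085 + 9·15.999 + 4·1.008 = 277.108 g/mol.
Mass of Si per formula unit: 2 × 28.085 = 56.170 g.
Weight fraction Si = 56.170 / 277.108 = 0.2027.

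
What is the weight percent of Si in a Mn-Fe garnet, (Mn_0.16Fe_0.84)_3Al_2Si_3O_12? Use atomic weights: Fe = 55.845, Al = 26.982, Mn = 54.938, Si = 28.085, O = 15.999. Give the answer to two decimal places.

16.94 wt%

Molar mass of (Mn_0.16Fe_0.84)_3Al_2Si_3O_12: 0.48×54.938 + 2.52×55.845 + 2×26.982 + 3×28.085 + 12×15.999 = 497.307 g/mol.
Mass of Si per formula unit: 3 × 28.085 = 84.255 g.
Weight fraction Si = 84.255 / 497.307 = 0.1694.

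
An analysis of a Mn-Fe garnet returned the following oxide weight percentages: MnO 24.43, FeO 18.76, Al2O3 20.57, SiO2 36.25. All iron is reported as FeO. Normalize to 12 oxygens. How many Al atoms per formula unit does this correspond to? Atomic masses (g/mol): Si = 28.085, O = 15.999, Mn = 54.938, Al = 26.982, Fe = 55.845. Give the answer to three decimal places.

2.003 Al apfu

24.43 wt% MnO ÷ 70.937 g/mol = 0.34439 mol, giving 0.34439 Mn and 0.34439 O.
18.76 wt% FeO ÷ 71.844 g/mol = 0.26112 mol, giving 0.26112 Fe and 0.26112 O.
20.57 wt% Al2O3 ÷ 101.961 g/mol = 0.20174 mol, giving 0.40348 Al and 0.60522 O.
36.25 wt% SiO2 ÷ 60.083 g/mol = 0.60333 mol, giving 0.60333 Si and 1.20666 O.
Oxygen sums to 2.41739; scaling by 12/2.41739 = 4.96403 puts the formula on 12 O.
Al: 0.40348 × 4.96403 = 2.003 atoms per formula unit.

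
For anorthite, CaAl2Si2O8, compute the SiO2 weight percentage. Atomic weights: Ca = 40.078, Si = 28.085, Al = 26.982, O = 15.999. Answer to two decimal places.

Molar mass of CaAl2Si2O8 = 1·40.078 + 2·26.982 + 2·28.085 + 8·15.999 = 278.204 g/mol.
Each formula unit contains 2 Si, equivalent to 2/1 = 2.0000 mol SiO2.
M(SiO2) = 1×28.085 + 2×15.999 = 60.083 g/mol.
Mass of SiO2 per formula unit = 2.0000 × 60.083 = 120.166 g.
SiO2 wt% = 120.166 / 278.204 × 100 = 43.19%.

43.19 wt%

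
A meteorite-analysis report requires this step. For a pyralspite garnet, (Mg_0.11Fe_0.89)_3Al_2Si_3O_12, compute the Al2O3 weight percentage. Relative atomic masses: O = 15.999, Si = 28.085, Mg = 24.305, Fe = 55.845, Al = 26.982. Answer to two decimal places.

Formula mass = 487.334 g/mol.
2 Al → 1.0000 mol Al2O3 per formula unit; M(Al2O3) = 101.961, so Al2O3 mass = 101.961 g.
101.961/487.334 × 100 = 20.92 wt%.

20.92 wt%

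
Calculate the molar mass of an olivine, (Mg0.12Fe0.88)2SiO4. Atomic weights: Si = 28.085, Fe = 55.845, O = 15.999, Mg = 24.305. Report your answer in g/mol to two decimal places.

The formula mass is the sum 0.24*24.305 + 1.76*55.845 + 1*28.085 + 4*15.999.

196.20 g/mol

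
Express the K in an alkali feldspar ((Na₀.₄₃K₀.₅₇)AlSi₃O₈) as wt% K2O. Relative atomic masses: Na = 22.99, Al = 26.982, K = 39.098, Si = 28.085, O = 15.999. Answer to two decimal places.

M((Na₀.₄₃K₀.₅₇)AlSi₃O₈) = 271.401 g/mol; M(K2O) = 94.195 g/mol.
Moles K2O per formula unit = 0.57 K ÷ 2 = 0.2850.
K2O fraction = (0.2850 × 94.195) / 271.401 = 26.846/271.401 = 0.0989.

9.89 wt%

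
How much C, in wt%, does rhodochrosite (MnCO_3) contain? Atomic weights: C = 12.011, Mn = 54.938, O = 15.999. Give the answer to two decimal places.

Molar mass of MnCO_3: 1·54.938 + 1·12.011 + 3·15.999 = 114.946 g/mol.
Mass of C per formula unit: 1 × 12.011 = 12.011 g.
Weight fraction C = 12.011 / 114.946 = 0.1045.

10.45 wt%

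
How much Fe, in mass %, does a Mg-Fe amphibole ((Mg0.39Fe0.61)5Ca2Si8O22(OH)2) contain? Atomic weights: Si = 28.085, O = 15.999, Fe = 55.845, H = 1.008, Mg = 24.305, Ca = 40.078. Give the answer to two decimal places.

M((Mg0.39Fe0.61)5Ca2Si8O22(OH)2) = 908.550 g/mol.
Fe contributes 3.05 × 55.845 = 170.327 g per mole.
170.327/908.550 = 0.1875 → 18.75%.

18.75 mass %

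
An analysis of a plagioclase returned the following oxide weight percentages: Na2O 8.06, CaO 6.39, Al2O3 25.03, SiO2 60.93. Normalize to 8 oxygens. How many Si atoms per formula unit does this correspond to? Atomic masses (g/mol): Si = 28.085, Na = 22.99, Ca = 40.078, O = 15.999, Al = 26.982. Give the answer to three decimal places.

Na2O: 8.06/61.979 = 0.13004 mol → 0.26008 mol Na, 0.13004 mol O.
CaO: 6.39/56.077 = 0.11395 mol → 0.11395 mol Ca, 0.11395 mol O.
Al2O3: 25.03/101.961 = 0.24549 mol → 0.49098 mol Al, 0.73647 mol O.
SiO2: 60.93/60.083 = 1.01410 mol → 1.01410 mol Si, 2.02820 mol O.
Total oxygen = 3.00866 mol. Normalization factor = 8/3.00866 = 2.65899.
Si per 8 O = 1.01410 × 2.65899 = 2.696.

2.696 Si apfu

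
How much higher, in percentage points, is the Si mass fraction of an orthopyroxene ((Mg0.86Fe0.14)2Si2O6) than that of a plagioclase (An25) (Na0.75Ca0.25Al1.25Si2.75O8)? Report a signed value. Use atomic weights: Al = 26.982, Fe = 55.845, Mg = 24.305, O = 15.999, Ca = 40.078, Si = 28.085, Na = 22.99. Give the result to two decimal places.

Si in (Mg0.86Fe0.14)2Si2O6: molar mass 209.605 g/mol; 2×28.085 = 56.170 g → 26.80 wt%.
Si in Na0.75Ca0.25Al1.25Si2.75O8: molar mass 266.215 g/mol; 2.75×28.085 = 77.234 g → 29.01 wt%.
Difference = 26.80 − 29.01 = -2.21 percentage points.

-2.21 percentage points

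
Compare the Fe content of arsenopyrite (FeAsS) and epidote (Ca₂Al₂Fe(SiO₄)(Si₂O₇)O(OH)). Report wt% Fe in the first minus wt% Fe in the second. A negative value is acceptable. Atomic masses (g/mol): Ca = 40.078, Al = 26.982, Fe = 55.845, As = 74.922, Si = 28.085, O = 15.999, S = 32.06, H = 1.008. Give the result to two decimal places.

22.74 percentage points

Fe in FeAsS: molar mass 162.827 g/mol; 1×55.845 = 55.845 g → 34.30 wt%.
Fe in Ca₂Al₂Fe(SiO₄)(Si₂O₇)O(OH): molar mass 483.215 g/mol; 1×55.845 = 55.845 g → 11.56 wt%.
Difference = 34.30 − 11.56 = 22.74 percentage points.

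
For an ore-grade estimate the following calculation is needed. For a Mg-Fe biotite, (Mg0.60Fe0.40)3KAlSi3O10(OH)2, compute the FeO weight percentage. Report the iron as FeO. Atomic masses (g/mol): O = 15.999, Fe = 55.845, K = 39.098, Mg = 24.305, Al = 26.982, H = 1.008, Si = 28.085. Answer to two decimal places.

Formula mass = 455.102 g/mol.
1.20 Fe → 1.2000 mol FeO per formula unit; M(FeO) = 71.844, so FeO mass = 86.213 g.
86.213/455.102 × 100 = 18.94 wt%.

18.94 wt%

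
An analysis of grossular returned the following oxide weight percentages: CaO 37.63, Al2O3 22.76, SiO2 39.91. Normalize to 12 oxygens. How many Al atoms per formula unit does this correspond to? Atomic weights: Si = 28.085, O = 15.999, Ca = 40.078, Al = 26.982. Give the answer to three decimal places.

37.63 wt% CaO ÷ 56.077 g/mol = 0.67104 mol, giving 0.67104 Ca and 0.67104 O.
22.76 wt% Al2O3 ÷ 101.961 g/mol = 0.22322 mol, giving 0.44644 Al and 0.66966 O.
39.91 wt% SiO2 ÷ 60.083 g/mol = 0.66425 mol, giving 0.66425 Si and 1.32850 O.
Oxygen sums to 2.66920; scaling by 12/2.66920 = 4.49573 puts the formula on 12 O.
Al: 0.44644 × 4.49573 = 2.007 atoms per formula unit.

2.007 Al apfu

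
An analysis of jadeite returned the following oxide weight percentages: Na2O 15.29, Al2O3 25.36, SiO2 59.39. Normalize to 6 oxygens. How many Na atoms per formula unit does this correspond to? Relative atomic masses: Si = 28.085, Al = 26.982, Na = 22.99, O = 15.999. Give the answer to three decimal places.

Na2O: 15.29/61.979 = 0.24670 mol → 0.49340 mol Na, 0.24670 mol O.
Al2O3: 25.36/101.961 = 0.24872 mol → 0.49744 mol Al, 0.74616 mol O.
SiO2: 59.39/60.083 = 0.98847 mol → 0.98847 mol Si, 1.97694 mol O.
Total oxygen = 2.96980 mol. Normalization factor = 6/2.96980 = 2.02034.
Na per 6 O = 0.49340 × 2.02034 = 0.997.

0.997 Na apfu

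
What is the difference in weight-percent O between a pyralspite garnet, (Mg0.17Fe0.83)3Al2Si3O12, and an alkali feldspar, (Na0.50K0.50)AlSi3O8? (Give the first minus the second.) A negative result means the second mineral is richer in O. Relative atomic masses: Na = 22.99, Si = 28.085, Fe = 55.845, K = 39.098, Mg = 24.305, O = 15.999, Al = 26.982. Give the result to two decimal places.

-7.50 percentage points

First mineral: 191.988 g O in 481.657 g formula = 39.86 wt% O.
Second mineral: 127.992 g O in 270.273 g formula = 47.36 wt% O.
39.86% − 47.36% gives a difference of -7.50 percentage points.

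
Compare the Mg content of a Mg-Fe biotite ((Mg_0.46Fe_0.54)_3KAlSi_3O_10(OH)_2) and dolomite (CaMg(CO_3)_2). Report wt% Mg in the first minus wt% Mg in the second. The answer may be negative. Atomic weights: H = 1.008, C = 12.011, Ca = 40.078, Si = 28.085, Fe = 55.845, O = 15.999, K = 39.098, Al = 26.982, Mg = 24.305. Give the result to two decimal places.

Mg in (Mg_0.46Fe_0.54)_3KAlSi_3O_10(OH)_2: molar mass 468.349 g/mol; 1.38×24.305 = 33.541 g → 7.16 wt%.
Mg in CaMg(CO_3)_2: molar mass 184.399 g/mol; 1×24.305 = 24.305 g → 13.18 wt%.
Difference = 7.16 − 13.18 = -6.02 percentage points.

-6.02 percentage points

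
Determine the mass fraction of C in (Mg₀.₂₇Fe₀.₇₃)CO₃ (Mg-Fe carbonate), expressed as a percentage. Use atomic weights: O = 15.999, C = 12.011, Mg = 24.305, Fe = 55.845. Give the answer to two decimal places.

M((Mg₀.₂₇Fe₀.₇₃)CO₃) = 107.337 g/mol.
C contributes 1 × 12.011 = 12.011 g per mole.
12.011/107.337 = 0.1119 → 11.19%.

11.19 weight percent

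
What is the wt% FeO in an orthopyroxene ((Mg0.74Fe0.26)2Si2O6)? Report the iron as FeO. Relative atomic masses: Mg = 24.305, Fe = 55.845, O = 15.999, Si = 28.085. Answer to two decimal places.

17.20 wt%

M((Mg0.74Fe0.26)2Si2O6) = 217.175 g/mol; M(FeO) = 71.844 g/mol.
Moles FeO per formula unit = 0.52 Fe ÷ 1 = 0.5200.
FeO fraction = (0.5200 × 71.844) / 217.175 = 37.359/217.175 = 0.1720.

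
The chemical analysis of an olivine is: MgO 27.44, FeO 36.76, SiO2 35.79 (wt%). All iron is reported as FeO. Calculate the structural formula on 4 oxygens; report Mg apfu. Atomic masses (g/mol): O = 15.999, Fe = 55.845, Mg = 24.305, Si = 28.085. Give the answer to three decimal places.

27.44 wt% MgO ÷ 40.304 g/mol = 0.68083 mol, giving 0.68083 Mg and 0.68083 O.
36.76 wt% FeO ÷ 71.844 g/mol = 0.51166 mol, giving 0.51166 Fe and 0.51166 O.
35.79 wt% SiO2 ÷ 60.083 g/mol = 0.59568 mol, giving 0.59568 Si and 1.19136 O.
Oxygen sums to 2.38385; scaling by 4/2.38385 = 1.67796 puts the formula on 4 O.
Mg: 0.68083 × 1.67796 = 1.142 atoms per formula unit.

1.142 Mg apfu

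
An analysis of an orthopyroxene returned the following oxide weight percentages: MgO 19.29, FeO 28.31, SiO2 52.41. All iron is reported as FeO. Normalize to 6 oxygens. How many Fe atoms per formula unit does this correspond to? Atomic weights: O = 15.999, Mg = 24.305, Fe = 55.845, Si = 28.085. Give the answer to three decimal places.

0.903 Fe apfu

MgO (M=40.304): mol = 0.47861; Mg = 0.47861, O = 0.47861.
FeO (M=71.844): mol = 0.39405; Fe = 0.39405, O = 0.39405.
SiO2 (M=60.083): mol = 0.87229; Si = 0.87229, O = 1.74458.
ΣO = 2.61724; factor = 6/ΣO = 2.29249.
Fe apfu = 0.39405 × 2.29249 = 0.903.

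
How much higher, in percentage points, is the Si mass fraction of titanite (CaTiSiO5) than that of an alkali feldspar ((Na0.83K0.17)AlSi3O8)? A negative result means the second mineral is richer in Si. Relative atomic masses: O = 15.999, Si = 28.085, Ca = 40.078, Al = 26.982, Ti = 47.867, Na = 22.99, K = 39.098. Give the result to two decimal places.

M(CaTiSiO5) = 196.025 g/mol, so wt% Si = 28.085/196.025 × 100 = 14.33%.
M((Na0.83K0.17)AlSi3O8) = 264.957 g/mol, so wt% Si = 84.255/264.957 × 100 = 31.80%.
14.33 − 31.80 = -17.47 pp.

-17.47 percentage points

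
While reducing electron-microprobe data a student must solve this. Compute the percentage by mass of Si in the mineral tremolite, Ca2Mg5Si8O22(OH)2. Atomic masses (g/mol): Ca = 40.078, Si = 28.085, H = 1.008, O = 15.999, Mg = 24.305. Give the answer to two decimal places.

27.66 mass %

M(Ca2Mg5Si8O22(OH)2) = 812.353 g/mol.
Si contributes 8 × 28.085 = 224.680 g per mole.
224.680/812.353 = 0.2766 → 27.66%.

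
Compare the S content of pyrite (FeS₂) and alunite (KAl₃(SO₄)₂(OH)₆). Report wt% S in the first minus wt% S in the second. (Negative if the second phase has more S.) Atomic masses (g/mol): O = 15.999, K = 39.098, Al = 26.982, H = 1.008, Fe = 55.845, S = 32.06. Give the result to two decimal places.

M(FeS₂) = 119.965 g/mol, so wt% S = 64.120/119.965 × 100 = 53.45%.
M(KAl₃(SO₄)₂(OH)₆) = 414.198 g/mol, so wt% S = 64.120/414.198 × 100 = 15.48%.
53.45 − 15.48 = 37.97 pp.

37.97 percentage points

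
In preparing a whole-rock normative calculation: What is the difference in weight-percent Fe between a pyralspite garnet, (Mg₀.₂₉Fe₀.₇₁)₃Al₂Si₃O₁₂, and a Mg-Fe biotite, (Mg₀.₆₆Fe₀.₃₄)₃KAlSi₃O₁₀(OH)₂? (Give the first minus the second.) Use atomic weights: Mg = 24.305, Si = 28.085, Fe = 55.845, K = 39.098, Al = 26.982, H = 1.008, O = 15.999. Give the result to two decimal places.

12.62 percentage points

Fe in (Mg₀.₂₉Fe₀.₇₁)₃Al₂Si₃O₁₂: molar mass 470.302 g/mol; 2.13×55.845 = 118.950 g → 25.29 wt%.
Fe in (Mg₀.₆₆Fe₀.₃₄)₃KAlSi₃O₁₀(OH)₂: molar mass 449.425 g/mol; 1.02×55.845 = 56.962 g → 12.67 wt%.
Difference = 25.29 − 12.67 = 12.62 percentage points.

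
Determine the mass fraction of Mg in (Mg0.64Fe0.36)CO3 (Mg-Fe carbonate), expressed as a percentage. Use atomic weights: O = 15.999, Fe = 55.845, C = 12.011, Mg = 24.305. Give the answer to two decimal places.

Molar mass of (Mg0.64Fe0.36)CO3: 0.64·24.305 + 0.36·55.845 + 1·12.011 + 3·15.999 = 95.667 g/mol.
Mass of Mg per formula unit: 0.64 × 24.305 = 15.555 g.
Weight fraction Mg = 15.555 / 95.667 = 0.1626.

16.26 mass %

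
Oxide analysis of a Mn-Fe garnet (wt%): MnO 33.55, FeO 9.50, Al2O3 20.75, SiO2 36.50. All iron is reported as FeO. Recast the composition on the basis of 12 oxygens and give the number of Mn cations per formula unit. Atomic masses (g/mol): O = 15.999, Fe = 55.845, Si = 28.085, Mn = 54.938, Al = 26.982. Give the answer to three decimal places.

2.335 Mn apfu

33.55 wt% MnO ÷ 70.937 g/mol = 0.47295 mol, giving 0.47295 Mn and 0.47295 O.
9.50 wt% FeO ÷ 71.844 g/mol = 0.13223 mol, giving 0.13223 Fe and 0.13223 O.
20.75 wt% Al2O3 ÷ 101.961 g/mol = 0.20351 mol, giving 0.40702 Al and 0.61053 O.
36.50 wt% SiO2 ÷ 60.083 g/mol = 0.60749 mol, giving 0.60749 Si and 1.21498 O.
Oxygen sums to 2.43069; scaling by 12/2.43069 = 4.93687 puts the formula on 12 O.
Mn: 0.47295 × 4.93687 = 2.335 atoms per formula unit.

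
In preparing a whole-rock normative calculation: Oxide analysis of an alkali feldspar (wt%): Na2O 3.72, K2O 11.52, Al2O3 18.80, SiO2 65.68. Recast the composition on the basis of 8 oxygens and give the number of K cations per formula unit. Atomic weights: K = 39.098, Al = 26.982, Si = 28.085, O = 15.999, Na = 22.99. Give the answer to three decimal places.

0.670 K apfu

Na2O (M=61.979): mol = 0.06002; Na = 0.12004, O = 0.06002.
K2O (M=94.195): mol = 0.12230; K = 0.24460, O = 0.12230.
Al2O3 (M=101.961): mol = 0.18438; Al = 0.36876, O = 0.55314.
SiO2 (M=60.083): mol = 1.09315; Si = 1.09315, O = 2.18630.
ΣO = 2.92176; factor = 8/ΣO = 2.73808.
K apfu = 0.24460 × 2.73808 = 0.670.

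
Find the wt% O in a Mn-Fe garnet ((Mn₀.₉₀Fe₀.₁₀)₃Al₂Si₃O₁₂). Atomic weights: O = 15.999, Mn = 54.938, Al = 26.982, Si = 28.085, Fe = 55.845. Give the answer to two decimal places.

M((Mn₀.₉₀Fe₀.₁₀)₃Al₂Si₃O₁₂) = 495.293 g/mol.
O contributes 12 × 15.999 = 191.988 g per mole.
191.988/495.293 = 0.3876 → 38.76%.

38.76 weight percent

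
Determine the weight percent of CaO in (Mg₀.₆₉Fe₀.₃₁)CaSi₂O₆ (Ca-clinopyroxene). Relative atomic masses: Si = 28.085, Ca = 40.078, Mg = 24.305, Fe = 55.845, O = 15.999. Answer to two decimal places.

24.78 wt%

M((Mg₀.₆₉Fe₀.₃₁)CaSi₂O₆) = 226.324 g/mol; M(CaO) = 56.077 g/mol.
Moles CaO per formula unit = 1 Ca ÷ 1 = 1.0000.
CaO fraction = (1.0000 × 56.077) / 226.324 = 56.077/226.324 = 0.2478.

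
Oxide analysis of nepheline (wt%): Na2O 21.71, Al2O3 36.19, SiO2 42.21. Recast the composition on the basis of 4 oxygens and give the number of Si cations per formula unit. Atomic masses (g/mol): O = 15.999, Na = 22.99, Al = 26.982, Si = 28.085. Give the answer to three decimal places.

Na2O: 21.71/61.979 = 0.35028 mol → 0.70056 mol Na, 0.35028 mol O.
Al2O3: 36.19/101.961 = 0.35494 mol → 0.70988 mol Al, 1.06482 mol O.
SiO2: 42.21/60.083 = 0.70253 mol → 0.70253 mol Si, 1.40506 mol O.
Total oxygen = 2.82016 mol. Normalization factor = 4/2.82016 = 1.41836.
Si per 4 O = 0.70253 × 1.41836 = 0.996.

0.996 Si apfu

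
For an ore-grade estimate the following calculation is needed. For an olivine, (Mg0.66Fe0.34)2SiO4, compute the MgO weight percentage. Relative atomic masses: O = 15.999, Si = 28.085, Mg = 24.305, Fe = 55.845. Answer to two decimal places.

Formula mass = 162.138 g/mol.
1.32 Mg → 1.3200 mol MgO per formula unit; M(MgO) = 40.304, so MgO mass = 53.201 g.
53.201/162.138 × 100 = 32.81 wt%.

32.81 wt%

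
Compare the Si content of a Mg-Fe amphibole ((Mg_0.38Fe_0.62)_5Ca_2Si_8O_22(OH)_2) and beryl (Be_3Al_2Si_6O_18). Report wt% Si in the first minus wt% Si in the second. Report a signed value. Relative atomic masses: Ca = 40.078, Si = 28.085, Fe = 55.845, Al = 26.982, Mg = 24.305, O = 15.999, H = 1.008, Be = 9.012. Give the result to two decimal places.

-6.66 percentage points

M((Mg_0.38Fe_0.62)_5Ca_2Si_8O_22(OH)_2) = 910.127 g/mol, so wt% Si = 224.680/910.127 × 100 = 24.69%.
M(Be_3Al_2Si_6O_18) = 537.492 g/mol, so wt% Si = 168.510/537.492 × 100 = 31.35%.
24.69 − 31.35 = -6.66 pp.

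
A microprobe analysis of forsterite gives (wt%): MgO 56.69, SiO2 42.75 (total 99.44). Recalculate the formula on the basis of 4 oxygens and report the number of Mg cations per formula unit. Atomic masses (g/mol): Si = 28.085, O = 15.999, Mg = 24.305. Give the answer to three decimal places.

MgO: 56.69/40.304 = 1.40656 mol → 1.40656 mol Mg, 1.40656 mol O.
SiO2: 42.75/60.083 = 0.71152 mol → 0.71152 mol Si, 1.42304 mol O.
Total oxygen = 2.82960 mol. Normalization factor = 4/2.82960 = 1.41363.
Mg per 4 O = 1.40656 × 1.41363 = 1.988.

1.988 Mg apfu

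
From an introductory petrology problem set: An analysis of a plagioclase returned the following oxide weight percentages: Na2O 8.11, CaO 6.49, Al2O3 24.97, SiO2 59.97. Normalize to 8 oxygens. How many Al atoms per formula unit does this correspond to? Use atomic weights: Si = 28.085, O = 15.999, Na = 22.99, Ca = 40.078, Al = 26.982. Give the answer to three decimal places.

Na2O: 8.11/61.979 = 0.13085 mol → 0.26170 mol Na, 0.13085 mol O.
CaO: 6.49/56.077 = 0.11573 mol → 0.11573 mol Ca, 0.11573 mol O.
Al2O3: 24.97/101.961 = 0.24490 mol → 0.48980 mol Al, 0.73470 mol O.
SiO2: 59.97/60.083 = 0.99812 mol → 0.99812 mol Si, 1.99624 mol O.
Total oxygen = 2.97752 mol. Normalization factor = 8/2.97752 = 2.68680.
Al per 8 O = 0.48980 × 2.68680 = 1.316.

1.316 Al apfu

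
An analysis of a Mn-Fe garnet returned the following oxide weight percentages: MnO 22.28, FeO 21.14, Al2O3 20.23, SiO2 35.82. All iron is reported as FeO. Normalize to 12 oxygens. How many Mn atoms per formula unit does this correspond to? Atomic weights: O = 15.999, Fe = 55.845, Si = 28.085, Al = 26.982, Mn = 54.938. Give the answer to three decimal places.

MnO (M=70.937): mol = 0.31408; Mn = 0.31408, O = 0.31408.
FeO (M=71.844): mol = 0.29425; Fe = 0.29425, O = 0.29425.
Al2O3 (M=101.961): mol = 0.19841; Al = 0.39682, O = 0.59523.
SiO2 (M=60.083): mol = 0.59618; Si = 0.59618, O = 1.19236.
ΣO = 2.39592; factor = 12/ΣO = 5.00851.
Mn apfu = 0.31408 × 5.00851 = 1.573.

1.573 Mn apfu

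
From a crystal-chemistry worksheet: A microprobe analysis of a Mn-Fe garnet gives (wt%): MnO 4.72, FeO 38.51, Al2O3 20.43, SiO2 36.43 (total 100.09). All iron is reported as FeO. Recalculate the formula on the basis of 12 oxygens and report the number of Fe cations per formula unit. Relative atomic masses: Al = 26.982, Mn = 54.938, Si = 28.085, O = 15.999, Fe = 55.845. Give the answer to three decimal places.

2.662 Fe apfu

MnO: 4.72/70.937 = 0.06654 mol → 0.06654 mol Mn, 0.06654 mol O.
FeO: 38.51/71.844 = 0.53602 mol → 0.53602 mol Fe, 0.53602 mol O.
Al2O3: 20.43/101.961 = 0.20037 mol → 0.40074 mol Al, 0.60111 mol O.
SiO2: 36.43/60.083 = 0.60633 mol → 0.60633 mol Si, 1.21266 mol O.
Total oxygen = 2.41633 mol. Normalization factor = 12/2.41633 = 4.96621.
Fe per 12 O = 0.53602 × 4.96621 = 2.662.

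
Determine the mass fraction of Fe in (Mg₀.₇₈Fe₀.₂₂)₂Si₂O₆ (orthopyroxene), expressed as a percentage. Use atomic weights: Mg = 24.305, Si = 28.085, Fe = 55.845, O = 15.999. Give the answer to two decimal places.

Molar mass of (Mg₀.₇₈Fe₀.₂₂)₂Si₂O₆: 1.56·24.305 + 0.44·55.845 + 2·28.085 + 6·15.999 = 214.652 g/mol.
Mass of Fe per formula unit: 0.44 × 55.845 = 24.572 g.
Weight fraction Fe = 24.572 / 214.652 = 0.1145.

11.45 weight percent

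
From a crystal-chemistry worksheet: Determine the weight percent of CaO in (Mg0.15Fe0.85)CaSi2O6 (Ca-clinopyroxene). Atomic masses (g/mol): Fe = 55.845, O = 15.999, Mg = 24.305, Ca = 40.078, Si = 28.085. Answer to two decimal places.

23.04 wt%

Formula mass = 243.356 g/mol.
1 Ca → 1.0000 mol CaO per formula unit; M(CaO) = 56.077, so CaO mass = 56.077 g.
56.077/243.356 × 100 = 23.04 wt%.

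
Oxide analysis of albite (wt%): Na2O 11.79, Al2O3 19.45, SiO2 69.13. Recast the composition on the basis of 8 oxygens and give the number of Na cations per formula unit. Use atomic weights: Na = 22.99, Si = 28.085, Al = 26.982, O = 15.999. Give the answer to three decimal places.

0.993 Na apfu

Na2O (M=61.979): mol = 0.19023; Na = 0.38046, O = 0.19023.
Al2O3 (M=101.961): mol = 0.19076; Al = 0.38152, O = 0.57228.
SiO2 (M=60.083): mol = 1.15058; Si = 1.15058, O = 2.30116.
ΣO = 3.06367; factor = 8/ΣO = 2.61125.
Na apfu = 0.38046 × 2.61125 = 0.993.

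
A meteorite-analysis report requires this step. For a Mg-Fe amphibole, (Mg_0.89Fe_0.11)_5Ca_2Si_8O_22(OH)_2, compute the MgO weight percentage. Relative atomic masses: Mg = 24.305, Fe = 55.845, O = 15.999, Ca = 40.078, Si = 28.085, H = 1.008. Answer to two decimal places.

21.62 wt%

Formula mass = 829.700 g/mol.
4.45 Mg → 4.4500 mol MgO per formula unit; M(MgO) = 40.304, so MgO mass = 179.353 g.
179.353/829.700 × 100 = 21.62 wt%.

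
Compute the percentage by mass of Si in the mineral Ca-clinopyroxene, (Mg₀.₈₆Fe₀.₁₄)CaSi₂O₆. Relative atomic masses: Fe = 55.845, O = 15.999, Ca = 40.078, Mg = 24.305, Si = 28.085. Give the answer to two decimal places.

25.42 mass %

Molar mass of (Mg₀.₈₆Fe₀.₁₄)CaSi₂O₆: 0.86·24.305 + 0.14·55.845 + 1·40.078 + 2·28.085 + 6·15.999 = 220.963 g/mol.
Mass of Si per formula unit: 2 × 28.085 = 56.170 g.
Weight fraction Si = 56.170 / 220.963 = 0.2542.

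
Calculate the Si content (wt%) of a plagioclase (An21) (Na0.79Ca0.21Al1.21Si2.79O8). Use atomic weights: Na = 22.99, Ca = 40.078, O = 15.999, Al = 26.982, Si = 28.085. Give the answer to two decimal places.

M(Na0.79Ca0.21Al1.21Si2.79O8) = 265.576 g/mol.
Si contributes 2.79 × 28.085 = 78.357 g per mole.
78.357/265.576 = 0.2950 → 29.50%.

29.50 wt%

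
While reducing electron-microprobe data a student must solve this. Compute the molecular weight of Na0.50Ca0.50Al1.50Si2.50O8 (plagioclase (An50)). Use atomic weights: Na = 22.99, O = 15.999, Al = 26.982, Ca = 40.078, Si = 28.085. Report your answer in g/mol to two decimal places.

270.21 g/mol

The formula mass is the sum 0.50(22.99) + 0.50(40.078) + 1.50(26.982) + 2.50(28.085) + 8(15.999).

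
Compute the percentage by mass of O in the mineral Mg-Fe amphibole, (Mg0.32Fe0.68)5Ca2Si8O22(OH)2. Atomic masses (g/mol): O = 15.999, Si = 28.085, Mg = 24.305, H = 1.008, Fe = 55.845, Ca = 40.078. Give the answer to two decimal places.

41.76 weight percent

Molar mass of (Mg0.32Fe0.68)5Ca2Si8O22(OH)2: 1.60×24.305 + 3.40×55.845 + 2×40.078 + 8×28.085 + 24×15.999 + 2×1.008 = 919.589 g/mol.
Mass of O per formula unit: 24 × 15.999 = 383.976 g.
Weight fraction O = 383.976 / 919.589 = 0.4176.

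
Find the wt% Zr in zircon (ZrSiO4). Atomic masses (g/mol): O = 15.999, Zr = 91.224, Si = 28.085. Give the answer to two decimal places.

49.77 wt%

Formula mass = 1·91.224 + 1·28.085 + 4·15.999 = 183.305 g/mol, of which 91.224 g is Zr.
So Zr makes up 91.224/183.305 = 0.4977 of the mass, i.e. 49.77%.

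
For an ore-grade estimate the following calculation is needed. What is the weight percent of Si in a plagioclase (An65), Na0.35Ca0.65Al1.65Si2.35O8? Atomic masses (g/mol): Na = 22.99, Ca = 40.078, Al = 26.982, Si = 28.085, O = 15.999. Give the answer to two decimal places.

24.21 weight percent

Formula mass = 0.35·22.99 + 0.65·40.078 + 1.65·26.982 + 2.35·28.085 + 8·15.999 = 272.609 g/mol, of which 66.000 g is Si.
So Si makes up 66.000/272.609 = 0.2421 of the mass, i.e. 24.21%.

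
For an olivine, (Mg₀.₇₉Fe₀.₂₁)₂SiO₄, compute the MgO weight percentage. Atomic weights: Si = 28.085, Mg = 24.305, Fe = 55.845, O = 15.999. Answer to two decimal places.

41.37 wt%

M((Mg₀.₇₉Fe₀.₂₁)₂SiO₄) = 153.938 g/mol; M(MgO) = 40.304 g/mol.
Moles MgO per formula unit = 1.58 Mg ÷ 1 = 1.5800.
MgO fraction = (1.5800 × 40.304) / 153.938 = 63.680/153.938 = 0.4137.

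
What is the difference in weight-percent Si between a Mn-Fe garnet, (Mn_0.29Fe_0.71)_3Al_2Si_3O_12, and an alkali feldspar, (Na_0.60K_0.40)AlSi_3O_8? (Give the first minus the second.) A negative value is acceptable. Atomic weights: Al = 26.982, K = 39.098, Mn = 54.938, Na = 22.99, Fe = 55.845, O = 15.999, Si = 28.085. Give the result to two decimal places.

First mineral: 84.255 g Si in 496.953 g formula = 16.95 wt% Si.
Second mineral: 84.255 g Si in 268.662 g formula = 31.36 wt% Si.
16.95% − 31.36% gives a difference of -14.41 percentage points.

-14.41 percentage points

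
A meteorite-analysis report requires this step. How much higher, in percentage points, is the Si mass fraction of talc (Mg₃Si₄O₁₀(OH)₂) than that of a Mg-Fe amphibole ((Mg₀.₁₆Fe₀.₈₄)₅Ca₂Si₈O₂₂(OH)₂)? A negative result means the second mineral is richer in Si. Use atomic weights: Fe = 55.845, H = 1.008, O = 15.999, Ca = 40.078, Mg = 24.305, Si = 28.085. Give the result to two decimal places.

M(Mg₃Si₄O₁₀(OH)₂) = 379.259 g/mol, so wt% Si = 112.340/379.259 × 100 = 29.62%.
M((Mg₀.₁₆Fe₀.₈₄)₅Ca₂Si₈O₂₂(OH)₂) = 944.821 g/mol, so wt% Si = 224.680/944.821 × 100 = 23.78%.
29.62 − 23.78 = 5.84 pp.

5.84 percentage points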